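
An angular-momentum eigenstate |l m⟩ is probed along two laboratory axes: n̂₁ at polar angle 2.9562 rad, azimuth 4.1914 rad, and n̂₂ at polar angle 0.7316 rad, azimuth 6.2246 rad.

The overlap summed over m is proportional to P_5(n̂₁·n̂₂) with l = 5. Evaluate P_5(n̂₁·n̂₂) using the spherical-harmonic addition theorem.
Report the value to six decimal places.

0.412487

Expand P_5 via completeness: Σ_{m} conj(Y_{5,m}) at Ω₁ times Y_{5,m} at Ω₂ —
  [-5]  conj(Y_{5,-5})(Ω₁) = (-0.000050, 0.000085) ; Y_{5,-5}(Ω₂) = (0.059131, 0.017834) ; Δ = (-0.000005, 0.000004)
  [-4]  conj(Y_{5,-4})(Ω₁) = (0.000818, 0.001451) ; Y_{5,-4}(Ω₂) = (0.211595, 0.050514) ; Δ = (0.000100, 0.000348)
  [-3]  conj(Y_{5,-3})(Ω₁) = (0.016671, 0.000131) ; Y_{5,-3}(Ω₂) = (0.404528, 0.071839) ; Δ = (0.006735, 0.001250)
  [-2]  conj(Y_{5,-2})(Ω₁) = (0.054199, -0.092754) ; Y_{5,-2}(Ω₂) = (0.369527, 0.043497) ; Δ = (0.024063, -0.031918)
  [-1]  conj(Y_{5,-1})(Ω₁) = (-0.207840, -0.362169) ; Y_{5,-1}(Ω₂) = (-0.066984, -0.003929) ; Δ = (0.012499, 0.025076)
  [+0]  conj(Y_{5,0})(Ω₁) = (-0.709212, -0.000000) ; Y_{5,0}(Ω₂) = (-0.386752, 0.000000) ; Δ = (0.274289, 0.000000)
  [+1]  conj(Y_{5,1})(Ω₁) = (0.207840, -0.362169) ; Y_{5,1}(Ω₂) = (0.066984, -0.003929) ; Δ = (0.012499, -0.025076)
  [+2]  conj(Y_{5,2})(Ω₁) = (0.054199, 0.092754) ; Y_{5,2}(Ω₂) = (0.369527, -0.043497) ; Δ = (0.024063, 0.031918)
  [+3]  conj(Y_{5,3})(Ω₁) = (-0.016671, 0.000131) ; Y_{5,3}(Ω₂) = (-0.404528, 0.071839) ; Δ = (0.006735, -0.001250)
  [+4]  conj(Y_{5,4})(Ω₁) = (0.000818, -0.001451) ; Y_{5,4}(Ω₂) = (0.211595, -0.050514) ; Δ = (0.000100, -0.000348)
  [+5]  conj(Y_{5,5})(Ω₁) = (0.000050, 0.000085) ; Y_{5,5}(Ω₂) = (-0.059131, 0.017834) ; Δ = (-0.000005, -0.000004)
Total Σ_m = (0.361072, 0.000000). Multiply by 1.142397: (0.412487, 0.000000). P_5(cos γ) = 0.412487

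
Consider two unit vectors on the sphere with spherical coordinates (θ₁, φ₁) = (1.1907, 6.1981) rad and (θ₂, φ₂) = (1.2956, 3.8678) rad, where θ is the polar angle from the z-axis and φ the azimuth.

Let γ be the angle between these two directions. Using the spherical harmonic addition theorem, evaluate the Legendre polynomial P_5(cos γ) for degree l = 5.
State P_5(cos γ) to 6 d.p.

-0.056807

Expand P_5 via completeness: Σ_{m} conj(Y_{5,m}) at Ω₁ times Y_{5,m} at Ω₂ —
  m=-5: Y*=0.29195 - 0.13228j  Y=0.33816 - 0.18013j  product 0.07490 - 0.09732j
  m=-4: Y*=0.38172 - 0.13517j  Y=-0.33256 - 0.08024j  product -0.13779 + 0.01432j
  m=-3: Y*=0.06402 - 0.01671j  Y=-0.05907 - 0.08490j  product -0.00520 - 0.00445j
  m=-2: Y*=-0.31372 + 0.05391j  Y=-0.03922 + 0.32972j  product -0.00547 - 0.10555j
  m=-1: Y*=-0.15682 + 0.01338j  Y=-0.01861 + 0.01652j  product 0.00270 - 0.00284j
  m=+0: Y*=0.28456 + 0.00000j  Y=0.32335 + 0.00000j  product 0.09201 + 0.00000j
  m=+1: Y*=0.15682 + 0.01338j  Y=0.01861 + 0.01652j  product 0.00270 + 0.00284j
  m=+2: Y*=-0.31372 - 0.05391j  Y=-0.03922 - 0.32972j  product -0.00547 + 0.10555j
  m=+3: Y*=-0.06402 - 0.01671j  Y=0.05907 - 0.08490j  product -0.00520 + 0.00445j
  m=+4: Y*=0.38172 + 0.13517j  Y=-0.33256 + 0.08024j  product -0.13779 - 0.01432j
  m=+5: Y*=-0.29195 - 0.13228j  Y=-0.33816 - 0.18013j  product 0.07490 + 0.09732j
Σ over m = -0.04973 + 0.00000j; ×(4π/11) → -0.05681 + 0.00000j. Real part: -0.056807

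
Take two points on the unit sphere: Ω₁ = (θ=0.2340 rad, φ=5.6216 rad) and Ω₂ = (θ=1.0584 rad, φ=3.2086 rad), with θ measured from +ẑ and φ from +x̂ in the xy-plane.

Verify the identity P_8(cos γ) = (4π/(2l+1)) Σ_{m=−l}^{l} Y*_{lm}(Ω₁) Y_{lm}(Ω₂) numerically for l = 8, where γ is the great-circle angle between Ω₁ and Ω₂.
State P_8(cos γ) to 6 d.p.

Expand P_8 via completeness: Σ_{m} conj(Y_{8,m}) at Ω₁ times Y_{8,m} at Ω₂ —
  term(m=-8) = (0.000001, 0.000000)   from Y*(Ω₁)=(0.000002, 0.000004), Y(Ω₂)=(0.147556, -0.087661)
  term(m=-7) = (-0.000011, -0.000026)   from Y*(Ω₁)=(-0.000006, 0.000072), Y(Ω₂)=(-0.344468, 0.174567)
  term(m=-6) = (-0.000111, 0.000313)   from Y*(Ω₁)=(-0.000522, 0.000568), Y(Ω₂)=(0.395621, -0.168220)
  term(m=-5) = (0.000632, -0.000346)   from Y*(Ω₁)=(-0.005852, 0.000983), Y(Ω₂)=(-0.114641, 0.039914)
  term(m=-4) = (0.009613, 0.002223)   from Y*(Ω₁)=(-0.029765, -0.016078), Y(Ω₂)=(-0.281253, 0.077243)
  term(m=-3) = (-0.022986, -0.032542)   from Y*(Ω₁)=(-0.056738, -0.129141), Y(Ω₂)=(0.276766, -0.056398)
  term(m=-2) = (0.007377, -0.064650)   from Y*(Ω₁)=(0.099214, -0.392438), Y(Ω₂)=(0.159309, -0.021478)
  term(m=-1) = (-0.159878, 0.142673)   from Y*(Ω₁)=(0.532517, -0.414644), Y(Ω₂)=(-0.316784, 0.021259)
  term(m=+0) = (-0.031225, 0.000000)   from Y*(Ω₁)=(0.268243, -0.000000), Y(Ω₂)=(-0.116407, 0.000000)
  term(m=+1) = (-0.159878, -0.142673)   from Y*(Ω₁)=(-0.532517, -0.414644), Y(Ω₂)=(0.316784, 0.021259)
  term(m=+2) = (0.007377, 0.064650)   from Y*(Ω₁)=(0.099214, 0.392438), Y(Ω₂)=(0.159309, 0.021478)
  term(m=+3) = (-0.022986, 0.032542)   from Y*(Ω₁)=(0.056738, -0.129141), Y(Ω₂)=(-0.276766, -0.056398)
  term(m=+4) = (0.009613, -0.002223)   from Y*(Ω₁)=(-0.029765, 0.016078), Y(Ω₂)=(-0.281253, -0.077243)
  term(m=+5) = (0.000632, 0.000346)   from Y*(Ω₁)=(0.005852, 0.000983), Y(Ω₂)=(0.114641, 0.039914)
  term(m=+6) = (-0.000111, -0.000313)   from Y*(Ω₁)=(-0.000522, -0.000568), Y(Ω₂)=(0.395621, 0.168220)
  term(m=+7) = (-0.000011, 0.000026)   from Y*(Ω₁)=(0.000006, 0.000072), Y(Ω₂)=(0.344468, 0.174567)
  term(m=+8) = (0.000001, -0.000000)   from Y*(Ω₁)=(0.000002, -0.000004), Y(Ω₂)=(0.147556, 0.087661)
Accumulated sum (-0.361952, 0.000000); after 4π/(2l+1) scaling, (-0.267554, 0.000000) ⇒ P_8 = -0.267554

-0.267554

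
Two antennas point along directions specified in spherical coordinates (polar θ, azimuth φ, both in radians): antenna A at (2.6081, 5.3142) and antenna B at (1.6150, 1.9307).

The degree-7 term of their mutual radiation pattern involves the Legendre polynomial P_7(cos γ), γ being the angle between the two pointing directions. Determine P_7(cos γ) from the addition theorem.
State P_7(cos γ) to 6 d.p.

-0.123287

Term-by-term m-sum for l=7 (normalisation 4π/15 = 0.837758):
  [-7]  conj(Y_{7,-7})(Ω₁) = 0.00386 - 0.00211j ; Y_{7,-7}(Ω₂) = 0.28948 - 0.40354j ; Δ = 0.00027 - 0.00217j
  [-6]  conj(Y_{7,-6})(Ω₁) = -0.02485 - 0.01260j ; Y_{7,-6}(Ω₂) = -0.04564 - 0.06836j ; Δ = 0.00027 + 0.00227j
  [-5]  conj(Y_{7,-5})(Ω₁) = 0.01425 + 0.10686j ; Y_{7,-5}(Ω₂) = 0.34660 - 0.08069j ; Δ = 0.01356 + 0.03589j
  [-4]  conj(Y_{7,-4})(Ω₁) = 0.20823 - 0.18799j ; Y_{7,-4}(Ω₂) = 0.01257 - 0.09526j ; Δ = -0.01529 - 0.02220j
  [-3]  conj(Y_{7,-3})(Ω₁) = -0.46231 - 0.11051j ; Y_{7,-3}(Ω₂) = 0.27934 + 0.14938j ; Δ = -0.11263 - 0.09993j
  [-2]  conj(Y_{7,-2})(Ω₁) = 0.15068 + 0.39176j ; Y_{7,-2}(Ω₂) = 0.07672 - 0.06726j ; Δ = 0.03791 + 0.01992j
  [-1]  conj(Y_{7,-1})(Ω₁) = -0.03994 + 0.05815j ; Y_{7,-1}(Ω₂) = 0.10649 + 0.28299j ; Δ = -0.02071 - 0.00511j
  [+0]  conj(Y_{7,0})(Ω₁) = 0.44410 + 0.00000j ; Y_{7,0}(Ω₂) = 0.10376 + 0.00000j ; Δ = 0.04608 + 0.00000j
  [+1]  conj(Y_{7,1})(Ω₁) = 0.03994 + 0.05815j ; Y_{7,1}(Ω₂) = -0.10649 + 0.28299j ; Δ = -0.02071 + 0.00511j
  [+2]  conj(Y_{7,2})(Ω₁) = 0.15068 - 0.39176j ; Y_{7,2}(Ω₂) = 0.07672 + 0.06726j ; Δ = 0.03791 - 0.01992j
  [+3]  conj(Y_{7,3})(Ω₁) = 0.46231 - 0.11051j ; Y_{7,3}(Ω₂) = -0.27934 + 0.14938j ; Δ = -0.11263 + 0.09993j
  [+4]  conj(Y_{7,4})(Ω₁) = 0.20823 + 0.18799j ; Y_{7,4}(Ω₂) = 0.01257 + 0.09526j ; Δ = -0.01529 + 0.02220j
  [+5]  conj(Y_{7,5})(Ω₁) = -0.01425 + 0.10686j ; Y_{7,5}(Ω₂) = -0.34660 - 0.08069j ; Δ = 0.01356 - 0.03589j
  [+6]  conj(Y_{7,6})(Ω₁) = -0.02485 + 0.01260j ; Y_{7,6}(Ω₂) = -0.04564 + 0.06836j ; Δ = 0.00027 - 0.00227j
  [+7]  conj(Y_{7,7})(Ω₁) = -0.00386 - 0.00211j ; Y_{7,7}(Ω₂) = -0.28948 - 0.40354j ; Δ = 0.00027 + 0.00217j
Accumulated sum -0.14716 - 0.00000j; after 4π/(2l+1) scaling, -0.12329 - 0.00000j ⇒ P_7 = -0.123287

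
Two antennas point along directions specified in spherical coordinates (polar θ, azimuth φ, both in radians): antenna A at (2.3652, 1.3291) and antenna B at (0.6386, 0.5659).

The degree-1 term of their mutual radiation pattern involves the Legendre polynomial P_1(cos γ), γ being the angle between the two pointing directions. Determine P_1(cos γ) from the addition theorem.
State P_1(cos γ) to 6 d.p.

Summing Y*_{l m}(θ₁,φ₁)·Y_{l m}(θ₂,φ₂) over m ∈ [−1, 1]; prefactor 4π/(2·1+1) = 4.188790:
  m=-1: Y*=(0.057945, 0.235055)  Y=(0.173835, -0.110420)  product (0.036027, 0.034462)
  m=+0: Y*=(-0.348591, -0.000000)  Y=(0.392314, 0.000000)  product (-0.136757, -0.000000)
  m=+1: Y*=(-0.057945, 0.235055)  Y=(-0.173835, -0.110420)  product (0.036027, -0.034462)
Σ over m = (-0.064702, 0.000000); ×(4π/3) → (-0.271025, 0.000000). Real part: -0.271025

-0.271025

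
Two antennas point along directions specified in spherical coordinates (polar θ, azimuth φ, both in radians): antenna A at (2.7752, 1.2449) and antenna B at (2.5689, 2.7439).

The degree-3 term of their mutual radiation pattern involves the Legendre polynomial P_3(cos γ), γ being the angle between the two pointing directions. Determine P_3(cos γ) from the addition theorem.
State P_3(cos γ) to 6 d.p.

0.075350

Summing Y*_{l m}(θ₁,φ₁)·Y_{l m}(θ₂,φ₂) over m ∈ [−3, 3]; prefactor 4π/(2·3+1) = 1.795196:
  term(m=-3) = -0.00027 + 0.00124j   from Y*(Ω₁)=-0.01591 - 0.01072j, Y(Ω₂)=-0.02449 - 0.06171j
  term(m=-2) = -0.03057 - 0.00442j   from Y*(Ω₁)=0.09735 - 0.07428j, Y(Ω₂)=-0.17656 - 0.18012j
  term(m=-1) = 0.01237 - 0.17195j   from Y*(Ω₁)=0.12448 + 0.36835j, Y(Ω₂)=-0.40878 - 0.17172j
  term(m=+0) = 0.07892 + 0.00000j   from Y*(Ω₁)=-0.47324 + 0.00000j, Y(Ω₂)=-0.16677 + 0.00000j
  term(m=+1) = 0.01237 + 0.17195j   from Y*(Ω₁)=-0.12448 + 0.36835j, Y(Ω₂)=0.40878 - 0.17172j
  term(m=+2) = -0.03057 + 0.00442j   from Y*(Ω₁)=0.09735 + 0.07428j, Y(Ω₂)=-0.17656 + 0.18012j
  term(m=+3) = -0.00027 - 0.00124j   from Y*(Ω₁)=0.01591 - 0.01072j, Y(Ω₂)=0.02449 - 0.06171j
Accumulated sum 0.04197 + 0.00000j; after 4π/(2l+1) scaling, 0.07535 + 0.00000j ⇒ P_3 = 0.075350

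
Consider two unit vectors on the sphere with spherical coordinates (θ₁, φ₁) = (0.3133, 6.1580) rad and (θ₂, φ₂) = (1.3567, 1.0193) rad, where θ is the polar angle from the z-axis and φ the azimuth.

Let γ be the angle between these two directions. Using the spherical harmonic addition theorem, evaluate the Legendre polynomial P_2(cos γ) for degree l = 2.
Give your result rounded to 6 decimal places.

Addition theorem: P_2(cos γ) = (4π/5) Σ_m Y*_{lm}(Ω₁) Y_{lm}(Ω₂), m = −2…2:
  m=-2: 0.03555 - 0.00909j × -0.16632 - 0.32921j = -0.00890 - 0.01019j  (running Σ = -0.00890 - 0.01019j)
  m=-1: 0.22474 - 0.02828j × 0.08404 - 0.13661j = 0.01502 - 0.03308j  (running Σ = 0.00612 - 0.04327j)
  m=0: 0.54091 + 0.00000j × -0.27268 + 0.00000j = -0.14750 + 0.00000j  (running Σ = -0.14138 - 0.04327j)
  m=1: -0.22474 - 0.02828j × -0.08404 - 0.13661j = 0.01502 + 0.03308j  (running Σ = -0.12635 - 0.01019j)
  m=2: 0.03555 + 0.00909j × -0.16632 + 0.32921j = -0.00890 + 0.01019j  (running Σ = -0.13526 - 0.00000j)
Total Σ_m = -0.13526 - 0.00000j. Multiply by 2.513274: -0.33994 - 0.00000j. P_2(cos γ) = -0.339942

-0.339942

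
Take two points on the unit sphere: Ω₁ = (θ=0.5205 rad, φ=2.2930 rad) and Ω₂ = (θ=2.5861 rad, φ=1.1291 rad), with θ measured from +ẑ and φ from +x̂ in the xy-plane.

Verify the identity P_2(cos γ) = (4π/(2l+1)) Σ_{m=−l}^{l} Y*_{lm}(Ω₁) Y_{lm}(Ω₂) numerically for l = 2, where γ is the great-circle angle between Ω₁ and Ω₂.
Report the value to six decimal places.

Term-by-term m-sum for l=2 (normalisation 4π/5 = 2.513274):
  [-2]  conj(Y_{2,-2})(Ω₁) = -0.012042-0.094772i ; Y_{2,-2}(Ω₂) = -0.068166-0.083030i ; Δ = -0.007048+0.007460i
  [-1]  conj(Y_{2,-1})(Ω₁) = -0.220338+0.250107i ; Y_{2,-1}(Ω₂) = -0.147972+0.312933i ; Δ = -0.045663-0.105960i
  [+0]  conj(Y_{2,0})(Ω₁) = +0.396774-0.000000i ; Y_{2,0}(Ω₂) = +0.367642+0.000000i ; Δ = +0.145871+0.000000i
  [+1]  conj(Y_{2,1})(Ω₁) = +0.220338+0.250107i ; Y_{2,1}(Ω₂) = +0.147972+0.312933i ; Δ = -0.045663+0.105960i
  [+2]  conj(Y_{2,2})(Ω₁) = -0.012042+0.094772i ; Y_{2,2}(Ω₂) = -0.068166+0.083030i ; Δ = -0.007048-0.007460i
Total Σ_m = +0.040449-0.000000i. Multiply by 2.513274: +0.101659-0.000000i. P_2(cos γ) = 0.101659

0.101659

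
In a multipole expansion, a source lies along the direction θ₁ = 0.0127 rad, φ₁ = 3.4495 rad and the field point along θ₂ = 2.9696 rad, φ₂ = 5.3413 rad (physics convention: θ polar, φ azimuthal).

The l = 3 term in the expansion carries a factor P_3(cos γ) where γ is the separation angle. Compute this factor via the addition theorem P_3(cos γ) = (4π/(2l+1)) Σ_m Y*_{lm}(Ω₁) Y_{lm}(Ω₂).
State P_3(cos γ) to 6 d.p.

Summing Y*_{l m}(θ₁,φ₁)·Y_{l m}(θ₂,φ₂) over m ∈ [−3, 3]; prefactor 4π/(2·3+1) = 1.795196:
  term(m=-3) = (0.000000, 0.000000)   from Y*(Ω₁)=(-0.000001, -0.000001), Y(Ω₂)=(-0.001988, 0.000650)
  term(m=-2) = (0.000004, -0.000003)   from Y*(Ω₁)=(0.000135, 0.000095), Y(Ω₂)=(0.009081, -0.028061)
  term(m=-1) = (-0.001104, -0.003320)   from Y*(Ω₁)=(-0.015642, -0.004974), Y(Ω₂)=(0.125385, 0.172362)
  term(m=+0) = (-0.508389, 0.000000)   from Y*(Ω₁)=(0.745992, -0.000000), Y(Ω₂)=(-0.681494, 0.000000)
  term(m=+1) = (-0.001104, 0.003320)   from Y*(Ω₁)=(0.015642, -0.004974), Y(Ω₂)=(-0.125385, 0.172362)
  term(m=+2) = (0.000004, 0.000003)   from Y*(Ω₁)=(0.000135, -0.000095), Y(Ω₂)=(0.009081, 0.028061)
  term(m=+3) = (0.000000, -0.000000)   from Y*(Ω₁)=(0.000001, -0.000001), Y(Ω₂)=(0.001988, 0.000650)
Accumulated sum (-0.510588, -0.000000); after 4π/(2l+1) scaling, (-0.916606, -0.000000) ⇒ P_3 = -0.916606

-0.916606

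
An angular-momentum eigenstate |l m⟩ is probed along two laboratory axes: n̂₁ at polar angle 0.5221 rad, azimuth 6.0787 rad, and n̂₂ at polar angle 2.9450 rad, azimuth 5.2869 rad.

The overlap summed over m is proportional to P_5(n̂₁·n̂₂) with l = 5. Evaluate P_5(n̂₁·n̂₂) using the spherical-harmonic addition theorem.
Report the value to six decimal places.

Term-by-term m-sum for l=5 (normalisation 4π/11 = 1.142397):
  m=-5: (0.007463, -0.012218) × (0.000035, -0.000127) = (-0.000001, -0.000001)  (running Σ = (-0.000001, -0.000001))
  m=-4: (0.053801, -0.057422) × (0.001393, 0.001565) = (0.000165, 0.000004)  (running Σ = (0.000164, 0.000003))
  m=-3: (0.202139, -0.142321) × (-0.019510, 0.003003) = (-0.003516, 0.003384)  (running Σ = (-0.003353, 0.003387))
  m=-2: (0.420318, -0.182169) × (0.048951, -0.109094) = (0.000701, -0.054771)  (running Σ = (-0.002651, -0.051385))
  m=-1: (0.365223, -0.075741) × (0.236695, 0.365636) = (0.114140, 0.115611)  (running Σ = (0.111489, 0.064226))
  m=0: (-0.205843, -0.000000) × (-0.683038, 0.000000) = (0.140599, 0.000000)  (running Σ = (0.252087, 0.064226))
  m=1: (-0.365223, -0.075741) × (-0.236695, 0.365636) = (0.114140, -0.115611)  (running Σ = (0.366228, -0.051385))
  m=2: (0.420318, 0.182169) × (0.048951, 0.109094) = (0.000701, 0.054771)  (running Σ = (0.366929, 0.003387))
  m=3: (-0.202139, -0.142321) × (0.019510, 0.003003) = (-0.003516, -0.003384)  (running Σ = (0.363413, 0.000003))
  m=4: (0.053801, 0.057422) × (0.001393, -0.001565) = (0.000165, -0.000004)  (running Σ = (0.363577, -0.000001))
  m=5: (-0.007463, -0.012218) × (-0.000035, -0.000127) = (-0.000001, 0.000001)  (running Σ = (0.363576, 0.000000))
Total Σ_m = (0.363576, 0.000000). Multiply by 1.142397: (0.415348, 0.000000). P_5(cos γ) = 0.415348

0.415348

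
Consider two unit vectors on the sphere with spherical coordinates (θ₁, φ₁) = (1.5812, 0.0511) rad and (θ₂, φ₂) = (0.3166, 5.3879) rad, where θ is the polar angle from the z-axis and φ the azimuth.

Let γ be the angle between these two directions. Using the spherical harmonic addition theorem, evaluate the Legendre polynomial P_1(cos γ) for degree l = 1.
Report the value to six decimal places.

Summing Y*_{l m}(θ₁,φ₁)·Y_{l m}(θ₂,φ₂) over m ∈ [−1, 1]; prefactor 4π/(2·1+1) = 4.188790:
  term(m=-1) = 0.02173 + 0.03015j   from Y*(Ω₁)=0.34502 + 0.01765j, Y(Ω₂)=0.06726 + 0.08394j
  term(m=+0) = -0.00236 + 0.00000j   from Y*(Ω₁)=-0.00508 + 0.00000j, Y(Ω₂)=0.46432 + 0.00000j
  term(m=+1) = 0.02173 - 0.03015j   from Y*(Ω₁)=-0.34502 + 0.01765j, Y(Ω₂)=-0.06726 + 0.08394j
Total Σ_m = 0.04109 + 0.00000j. Multiply by 4.188790: 0.17212 + 0.00000j. P_1(cos γ) = 0.172118

0.172118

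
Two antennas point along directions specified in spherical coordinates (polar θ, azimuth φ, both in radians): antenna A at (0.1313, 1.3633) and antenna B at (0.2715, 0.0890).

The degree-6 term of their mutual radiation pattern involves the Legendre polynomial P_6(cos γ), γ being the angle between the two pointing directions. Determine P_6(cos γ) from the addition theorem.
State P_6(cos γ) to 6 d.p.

Addition theorem: P_6(cos γ) = (4π/13) Σ_m Y*_{lm}(Ω₁) Y_{lm}(Ω₂), m = −6…6:
  m=-6: Y*=-0.000001+0.000002i  Y=+0.000155-0.000091i  product +0.000000+0.000000i
  m=-5: Y*=+0.000055+0.000032i  Y=+0.002018-0.000963i  product +0.000000+0.000000i
  m=-4: Y*=+0.000694-0.000759i  Y=+0.015928-0.005923i  product +0.000007-0.000016i
  m=-3: Y*=-0.006601-0.009197i  Y=+0.084159-0.023020i  product -0.000767-0.000622i
  m=-2: Y*=-0.077587+0.034183i  Y=+0.293208-0.052749i  product -0.020946+0.014116i
  m=-1: Y*=+0.081437+0.386825i  Y=+0.591729-0.052803i  product +0.068614+0.224596i
  m=+0: Y*=+0.841035-0.000000i  Y=+0.367865+0.000000i  product +0.309388+0.000000i
  m=+1: Y*=-0.081437+0.386825i  Y=-0.591729-0.052803i  product +0.068614-0.224596i
  m=+2: Y*=-0.077587-0.034183i  Y=+0.293208+0.052749i  product -0.020946-0.014116i
  m=+3: Y*=+0.006601-0.009197i  Y=-0.084159-0.023020i  product -0.000767+0.000622i
  m=+4: Y*=+0.000694+0.000759i  Y=+0.015928+0.005923i  product +0.000007+0.000016i
  m=+5: Y*=-0.000055+0.000032i  Y=-0.002018-0.000963i  product +0.000000-0.000000i
  m=+6: Y*=-0.000001-0.000002i  Y=+0.000155+0.000091i  product +0.000000-0.000000i
Total Σ_m = +0.403203-0.000000i. Multiply by 0.966644: +0.389754-0.000000i. P_6(cos γ) = 0.389754

0.389754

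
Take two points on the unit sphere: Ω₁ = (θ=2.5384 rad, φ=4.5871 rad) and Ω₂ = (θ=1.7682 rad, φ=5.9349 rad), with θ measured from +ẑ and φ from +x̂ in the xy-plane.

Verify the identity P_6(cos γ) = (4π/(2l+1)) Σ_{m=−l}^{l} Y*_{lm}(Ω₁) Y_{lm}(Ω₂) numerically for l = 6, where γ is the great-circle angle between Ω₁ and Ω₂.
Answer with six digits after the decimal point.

0.097413

Term-by-term m-sum for l=6 (normalisation 4π/13 = 0.966644):
  m=-6: -0.011760+0.010994i × -0.212984+0.372921i = -0.001595-0.006727i  (running Σ = -0.001595-0.006727i)
  m=-5: +0.047463+0.065585i × +0.050525-0.293227i = +0.021629-0.010604i  (running Σ = +0.020034-0.017331i)
  m=-4: +0.209331-0.114673i × -0.033629-0.187299i = -0.028518-0.035351i  (running Σ = -0.008483-0.052682i)
  m=-3: -0.160330-0.406280i × +0.155827+0.268447i = +0.084081-0.106349i  (running Σ = +0.075597-0.159031i)
  m=-2: -0.403189+0.103199i × +0.085627+0.071622i = -0.041915-0.020041i  (running Σ = +0.033682-0.179072i)
  m=-1: -0.004028-0.031982i × -0.290061-0.105317i = -0.002200+0.009701i  (running Σ = +0.031483-0.169371i)
  m=0: -0.420598-0.000000i × -0.089894+0.000000i = +0.037809+0.000000i  (running Σ = +0.069292-0.169371i)
  m=1: +0.004028-0.031982i × +0.290061-0.105317i = -0.002200-0.009701i  (running Σ = +0.067092-0.179072i)
  m=2: -0.403189-0.103199i × +0.085627-0.071622i = -0.041915+0.020041i  (running Σ = +0.025177-0.159031i)
  m=3: +0.160330-0.406280i × -0.155827+0.268447i = +0.084081+0.106349i  (running Σ = +0.109258-0.052682i)
  m=4: +0.209331+0.114673i × -0.033629+0.187299i = -0.028518+0.035351i  (running Σ = +0.080740-0.017331i)
  m=5: -0.047463+0.065585i × -0.050525-0.293227i = +0.021629+0.010604i  (running Σ = +0.102369-0.006727i)
  m=6: -0.011760-0.010994i × -0.212984-0.372921i = -0.001595+0.006727i  (running Σ = +0.100774+0.000000i)
Accumulated sum +0.100774+0.000000i; after 4π/(2l+1) scaling, +0.097413+0.000000i ⇒ P_6 = 0.097413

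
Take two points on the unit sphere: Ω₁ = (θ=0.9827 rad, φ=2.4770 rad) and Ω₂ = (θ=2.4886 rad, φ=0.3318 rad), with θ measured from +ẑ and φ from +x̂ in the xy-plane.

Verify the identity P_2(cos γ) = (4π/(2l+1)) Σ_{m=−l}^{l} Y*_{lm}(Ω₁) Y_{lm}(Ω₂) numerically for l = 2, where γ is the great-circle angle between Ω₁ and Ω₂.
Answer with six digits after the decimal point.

0.267471

Expand P_2 via completeness: Σ_{m} conj(Y_{2,m}) at Ω₁ times Y_{2,m} at Ω₂ —
  m=-2: Y*=(0.063977, -0.259621)  Y=(0.112328, -0.087828)  product (-0.015616, -0.034782)
  m=-1: Y*=(-0.280695, 0.219922)  Y=(-0.352476, 0.121441)  product (0.072231, -0.111605)
  m=+0: Y*=(-0.024179, -0.000000)  Y=(0.281515, 0.000000)  product (-0.006807, -0.000000)
  m=+1: Y*=(0.280695, 0.219922)  Y=(0.352476, 0.121441)  product (0.072231, 0.111605)
  m=+2: Y*=(0.063977, 0.259621)  Y=(0.112328, 0.087828)  product (-0.015616, 0.034782)
Σ over m = (0.106423, -0.000000); ×(4π/5) → (0.267471, -0.000000). Real part: 0.267471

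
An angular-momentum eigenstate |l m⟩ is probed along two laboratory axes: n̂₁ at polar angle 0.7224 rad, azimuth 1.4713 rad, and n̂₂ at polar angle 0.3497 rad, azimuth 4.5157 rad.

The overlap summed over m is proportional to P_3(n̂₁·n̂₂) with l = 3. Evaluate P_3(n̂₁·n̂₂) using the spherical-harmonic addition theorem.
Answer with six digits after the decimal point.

-0.443667

Addition theorem: P_3(cos γ) = (4π/7) Σ_m Y*_{lm}(Ω₁) Y_{lm}(Ω₂), m = −3…3:
  [-3]  conj(Y_{3,-3})(Ω₁) = -0.03547 - 0.11527j ; Y_{3,-3}(Ω₂) = 0.00934 - 0.01394j ; Δ = -0.00194 - 0.00058j
  [-2]  conj(Y_{3,-2})(Ω₁) = -0.32857 + 0.06626j ; Y_{3,-2}(Ω₂) = -0.10410 - 0.04320j ; Δ = 0.03707 + 0.00730j
  [-1]  conj(Y_{3,-1})(Ω₁) = 0.03851 + 0.38574j ; Y_{3,-1}(Ω₂) = -0.07385 + 0.37063j ; Δ = -0.14581 - 0.01422j
  [+0]  conj(Y_{3,0})(Ω₁) = -0.05203 + 0.00000j ; Y_{3,0}(Ω₂) = 0.49541 + 0.00000j ; Δ = -0.02578 + 0.00000j
  [+1]  conj(Y_{3,1})(Ω₁) = -0.03851 + 0.38574j ; Y_{3,1}(Ω₂) = 0.07385 + 0.37063j ; Δ = -0.14581 + 0.01422j
  [+2]  conj(Y_{3,2})(Ω₁) = -0.32857 - 0.06626j ; Y_{3,2}(Ω₂) = -0.10410 + 0.04320j ; Δ = 0.03707 - 0.00730j
  [+3]  conj(Y_{3,3})(Ω₁) = 0.03547 - 0.11527j ; Y_{3,3}(Ω₂) = -0.00934 - 0.01394j ; Δ = -0.00194 + 0.00058j
Σ over m = -0.24714 - 0.00000j; ×(4π/7) → -0.44367 - 0.00000j. Real part: -0.443667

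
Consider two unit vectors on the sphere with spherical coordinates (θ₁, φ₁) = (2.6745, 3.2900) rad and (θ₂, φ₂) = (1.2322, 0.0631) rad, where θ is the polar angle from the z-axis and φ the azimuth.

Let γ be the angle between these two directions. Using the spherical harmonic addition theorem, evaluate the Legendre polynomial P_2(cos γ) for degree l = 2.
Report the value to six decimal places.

0.277089

Addition theorem: P_2(cos γ) = (4π/5) Σ_m Y*_{lm}(Ω₁) Y_{lm}(Ω₂), m = −2…2:
  term(m=-2) = +0.026525+0.004570i   from Y*(Ω₁)=+0.074897+0.022907i, Y(Ω₂)=+0.340923-0.043254i
  term(m=-1) = +0.074907+0.006406i   from Y*(Ω₁)=+0.307195+0.045928i, Y(Ω₂)=+0.241561-0.015263i
  term(m=+0) = -0.092614+0.000000i   from Y*(Ω₁)=+0.438934-0.000000i, Y(Ω₂)=-0.210998+0.000000i
  term(m=+1) = +0.074907-0.006406i   from Y*(Ω₁)=-0.307195+0.045928i, Y(Ω₂)=-0.241561-0.015263i
  term(m=+2) = +0.026525-0.004570i   from Y*(Ω₁)=+0.074897-0.022907i, Y(Ω₂)=+0.340923+0.043254i
Total Σ_m = +0.110250+0.000000i. Multiply by 2.513274: +0.277089+0.000000i. P_2(cos γ) = 0.277089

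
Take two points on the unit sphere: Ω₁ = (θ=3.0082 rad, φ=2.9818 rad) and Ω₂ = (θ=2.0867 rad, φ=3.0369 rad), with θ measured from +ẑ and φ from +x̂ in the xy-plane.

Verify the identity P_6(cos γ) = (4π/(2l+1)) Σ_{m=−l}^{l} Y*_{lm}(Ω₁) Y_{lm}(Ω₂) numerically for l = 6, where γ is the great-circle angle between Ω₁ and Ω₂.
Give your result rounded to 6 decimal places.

Addition theorem: P_6(cos γ) = (4π/13) Σ_m Y*_{lm}(Ω₁) Y_{lm}(Ω₂), m = −6…6:
  m=-6: 0.00000 - 0.00000j × 0.16931 + 0.12297j = 0.00000 - 0.00000j  (running Σ = 0.00000 - 0.00000j)
  m=-5: 0.00005 - 0.00005j × 0.35606 + 0.20551j = 0.00003 - 0.00001j  (running Σ = 0.00003 - 0.00001j)
  m=-4: 0.00088 - 0.00065j × 0.31294 + 0.13929j = 0.00037 - 0.00008j  (running Σ = 0.00039 - 0.00009j)
  m=-3: 0.01052 - 0.00547j × -0.06497 - 0.02110j = -0.00080 + 0.00013j  (running Σ = -0.00041 + 0.00004j)
  m=-2: 0.08292 - 0.02744j × -0.34376 - 0.07305j = -0.03051 + 0.00338j  (running Σ = -0.03091 + 0.00342j)
  m=-1: 0.39532 - 0.06371j × -0.06092 - 0.00640j = -0.02449 + 0.00135j  (running Σ = -0.05540 + 0.00477j)
  m=0: 0.83564 + 0.00000j × 0.33225 + 0.00000j = 0.27764 + 0.00000j  (running Σ = 0.22223 + 0.00477j)
  m=1: -0.39532 - 0.06371j × 0.06092 - 0.00640j = -0.02449 - 0.00135j  (running Σ = 0.19774 + 0.00342j)
  m=2: 0.08292 + 0.02744j × -0.34376 + 0.07305j = -0.03051 - 0.00338j  (running Σ = 0.16723 + 0.00004j)
  m=3: -0.01052 - 0.00547j × 0.06497 - 0.02110j = -0.00080 - 0.00013j  (running Σ = 0.16644 - 0.00009j)
  m=4: 0.00088 + 0.00065j × 0.31294 - 0.13929j = 0.00037 + 0.00008j  (running Σ = 0.16680 - 0.00001j)
  m=5: -0.00005 - 0.00005j × -0.35606 + 0.20551j = 0.00003 + 0.00001j  (running Σ = 0.16683 - 0.00000j)
  m=6: 0.00000 + 0.00000j × 0.16931 - 0.12297j = 0.00000 + 0.00000j  (running Σ = 0.16683 - 0.00000j)
Accumulated sum 0.16683 - 0.00000j; after 4π/(2l+1) scaling, 0.16126 - 0.00000j ⇒ P_6 = 0.161264

0.161264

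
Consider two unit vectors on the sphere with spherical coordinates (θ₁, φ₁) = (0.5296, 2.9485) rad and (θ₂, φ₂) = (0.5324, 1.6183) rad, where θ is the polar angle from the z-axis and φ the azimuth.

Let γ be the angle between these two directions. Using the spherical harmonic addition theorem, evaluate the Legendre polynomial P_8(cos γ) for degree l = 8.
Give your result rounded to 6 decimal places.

-0.040311

Expand P_8 via completeness: Σ_{m} conj(Y_{8,m}) at Ω₁ times Y_{8,m} at Ω₂ —
  m=-8: +0.000057-0.002186i × +0.002110-0.000843i = -0.000002-0.000005i  (running Σ = -0.000002-0.000005i)
  m=-7: -0.003248+0.014585i × +0.005035+0.014579i = -0.000229+0.000026i  (running Σ = -0.000231+0.000021i)
  m=-6: +0.025501-0.058316i × -0.062626+0.018349i = -0.000527+0.004120i  (running Σ = -0.000758+0.004141i)
  m=-5: -0.107376+0.155169i × -0.045192-0.186676i = +0.033819+0.013032i  (running Σ = +0.033061+0.017174i)
  m=-4: +0.279213-0.272031i × +0.386365-0.074312i = +0.087663-0.125852i  (running Σ = +0.120724-0.108679i)
  m=-3: -0.428555+0.280334i × +0.072566+0.505743i = -0.172875-0.196396i  (running Σ = -0.052151-0.305074i)
  m=-2: +0.254204-0.103360i × -0.264155+0.025172i = -0.064548+0.033702i  (running Σ = -0.116698-0.271372i)
  m=-1: +0.268057-0.052413i × +0.013333+0.280460i = +0.018274+0.074480i  (running Σ = -0.098425-0.196892i)
  m=0: -0.380553-0.000000i × -0.373972+0.000000i = +0.142316+0.000000i  (running Σ = +0.043892-0.196892i)
  m=1: -0.268057-0.052413i × -0.013333+0.280460i = +0.018274-0.074480i  (running Σ = +0.062165-0.271372i)
  m=2: +0.254204+0.103360i × -0.264155-0.025172i = -0.064548-0.033702i  (running Σ = -0.002382-0.305074i)
  m=3: +0.428555+0.280334i × -0.072566+0.505743i = -0.172875+0.196396i  (running Σ = -0.175258-0.108679i)
  m=4: +0.279213+0.272031i × +0.386365+0.074312i = +0.087663+0.125852i  (running Σ = -0.087594+0.017174i)
  m=5: +0.107376+0.155169i × +0.045192-0.186676i = +0.033819-0.013032i  (running Σ = -0.053776+0.004141i)
  m=6: +0.025501+0.058316i × -0.062626-0.018349i = -0.000527-0.004120i  (running Σ = -0.054303+0.000021i)
  m=7: +0.003248+0.014585i × -0.005035+0.014579i = -0.000229-0.000026i  (running Σ = -0.054532-0.000005i)
  m=8: +0.000057+0.002186i × +0.002110+0.000843i = -0.000002+0.000005i  (running Σ = -0.054533-0.000000i)
Accumulated sum -0.054533-0.000000i; after 4π/(2l+1) scaling, -0.040311-0.000000i ⇒ P_8 = -0.040311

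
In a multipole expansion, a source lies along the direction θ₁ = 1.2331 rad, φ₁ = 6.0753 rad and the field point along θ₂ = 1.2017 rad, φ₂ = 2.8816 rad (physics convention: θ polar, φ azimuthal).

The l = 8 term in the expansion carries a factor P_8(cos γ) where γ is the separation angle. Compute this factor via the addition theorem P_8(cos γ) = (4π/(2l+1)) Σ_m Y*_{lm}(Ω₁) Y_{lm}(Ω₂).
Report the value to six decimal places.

Summing Y*_{l m}(θ₁,φ₁)·Y_{l m}(θ₂,φ₂) over m ∈ [−8, 8]; prefactor 4π/(2·8+1) = 0.739198:
  term(m=-8) = +0.087344+0.038677i   from Y*(Ω₁)=-0.029833-0.322350i, Y(Ω₂)=-0.143829+0.257648i
  term(m=-7) = -0.193945-0.074056i   from Y*(Ω₁)=+0.052446-0.451669i, Y(Ω₂)=+0.112582-0.442470i
  term(m=-6) = +0.038546+0.012460i   from Y*(Ω₁)=+0.054579-0.162795i, Y(Ω₂)=+0.002558+0.235920i
  term(m=-5) = -0.057138-0.015233i   from Y*(Ω₁)=-0.138159+0.235060i, Y(Ω₂)=+0.058023+0.208975i
  term(m=-4) = +0.092231+0.019507i   from Y*(Ω₁)=-0.193417+0.212144i, Y(Ω₂)=-0.166240-0.283190i
  term(m=-3) = -0.010458-0.001648i   from Y*(Ω₁)=+0.121531-0.087435i, Y(Ω₂)=-0.050273-0.049731i
  term(m=-2) = +0.103607+0.010837i   from Y*(Ω₁)=+0.285920-0.126236i, Y(Ω₂)=+0.289246+0.165605i
  term(m=-1) = -0.000652-0.000034i   from Y*(Ω₁)=-0.090904+0.019175i, Y(Ω₂)=+0.006789+0.001806i
  term(m=+0) = +0.104007+0.000000i   from Y*(Ω₁)=-0.315865-0.000000i, Y(Ω₂)=-0.329278+0.000000i
  term(m=+1) = -0.000652+0.000034i   from Y*(Ω₁)=+0.090904+0.019175i, Y(Ω₂)=-0.006789+0.001806i
  term(m=+2) = +0.103607-0.010837i   from Y*(Ω₁)=+0.285920+0.126236i, Y(Ω₂)=+0.289246-0.165605i
  term(m=+3) = -0.010458+0.001648i   from Y*(Ω₁)=-0.121531-0.087435i, Y(Ω₂)=+0.050273-0.049731i
  term(m=+4) = +0.092231-0.019507i   from Y*(Ω₁)=-0.193417-0.212144i, Y(Ω₂)=-0.166240+0.283190i
  term(m=+5) = -0.057138+0.015233i   from Y*(Ω₁)=+0.138159+0.235060i, Y(Ω₂)=-0.058023+0.208975i
  term(m=+6) = +0.038546-0.012460i   from Y*(Ω₁)=+0.054579+0.162795i, Y(Ω₂)=+0.002558-0.235920i
  term(m=+7) = -0.193945+0.074056i   from Y*(Ω₁)=-0.052446-0.451669i, Y(Ω₂)=-0.112582-0.442470i
  term(m=+8) = +0.087344-0.038677i   from Y*(Ω₁)=-0.029833+0.322350i, Y(Ω₂)=-0.143829-0.257648i
Total Σ_m = +0.223075+0.000000i. Multiply by 0.739198: +0.164896+0.000000i. P_8(cos γ) = 0.164896

0.164896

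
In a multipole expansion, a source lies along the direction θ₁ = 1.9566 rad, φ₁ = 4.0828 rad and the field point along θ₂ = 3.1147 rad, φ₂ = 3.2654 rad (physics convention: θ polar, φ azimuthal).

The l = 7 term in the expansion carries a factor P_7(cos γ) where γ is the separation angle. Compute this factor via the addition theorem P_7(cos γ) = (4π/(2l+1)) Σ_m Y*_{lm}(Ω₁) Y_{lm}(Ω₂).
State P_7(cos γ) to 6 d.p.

-0.031391

Summing Y*_{l m}(θ₁,φ₁)·Y_{l m}(θ₂,φ₂) over m ∈ [−7, 7]; prefactor 4π/(2·7+1) = 0.837758:
  m=-7: -0.279481-0.088069i × -0.000000+0.000000i = +0.000000-0.000000i  (running Σ = +0.000000-0.000000i)
  m=-6: -0.358263+0.264489i × -0.000000+0.000000i = +0.000000-0.000000i  (running Σ = +0.000000-0.000000i)
  m=-5: +0.001338+0.210627i × -0.000000+0.000000i = -0.000000-0.000000i  (running Σ = -0.000000-0.000000i)
  m=-4: -0.191520-0.137666i × -0.000003+0.000002i = +0.000001+0.000000i  (running Σ = +0.000001+0.000000i)
  m=-3: -0.290718+0.095687i × -0.000160+0.000062i = +0.000041-0.000033i  (running Σ = +0.000041-0.000033i)
  m=-2: +0.035498-0.110204i × -0.005249+0.001327i = -0.000040+0.000626i  (running Σ = +0.000001+0.000592i)
  m=-1: -0.188481-0.258730i × -0.108549+0.013508i = +0.023954+0.025539i  (running Σ = +0.023956+0.026131i)
  m=0: +0.078947-0.000000i × -1.081514+0.000000i = -0.085382+0.000000i  (running Σ = -0.061426+0.026131i)
  m=1: +0.188481-0.258730i × +0.108549+0.013508i = +0.023954-0.025539i  (running Σ = -0.037472+0.000592i)
  m=2: +0.035498+0.110204i × -0.005249-0.001327i = -0.000040-0.000626i  (running Σ = -0.037512-0.000033i)
  m=3: +0.290718+0.095687i × +0.000160+0.000062i = +0.000041+0.000033i  (running Σ = -0.037471+0.000000i)
  m=4: -0.191520+0.137666i × -0.000003-0.000002i = +0.000001-0.000000i  (running Σ = -0.037470-0.000000i)
  m=5: -0.001338+0.210627i × +0.000000+0.000000i = -0.000000+0.000000i  (running Σ = -0.037470-0.000000i)
  m=6: -0.358263-0.264489i × -0.000000-0.000000i = +0.000000+0.000000i  (running Σ = -0.037470-0.000000i)
  m=7: +0.279481-0.088069i × +0.000000+0.000000i = +0.000000+0.000000i  (running Σ = -0.037470+0.000000i)
Σ over m = -0.037470+0.000000i; ×(4π/15) → -0.031391+0.000000i. Real part: -0.031391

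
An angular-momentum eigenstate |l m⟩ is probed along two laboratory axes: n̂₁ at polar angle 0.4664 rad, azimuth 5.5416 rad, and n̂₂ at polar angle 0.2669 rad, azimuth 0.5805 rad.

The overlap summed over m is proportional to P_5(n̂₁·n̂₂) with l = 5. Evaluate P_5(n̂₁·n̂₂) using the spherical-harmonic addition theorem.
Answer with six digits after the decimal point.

Summing Y*_{l m}(θ₁,φ₁)·Y_{l m}(θ₂,φ₂) over m ∈ [−5, 5]; prefactor 4π/(2·5+1) = 1.142397:
  term(m=-5) = +0.000005-0.000002i   from Y*(Ω₁)=-0.007201+0.004579i, Y(Ω₂)=-0.000575-0.000140i
  term(m=-4) = +0.000200+0.000308i   from Y*(Ω₁)=-0.052780-0.009346i, Y(Ω₂)=-0.004675-0.005007i
  term(m=-3) = -0.006176+0.006681i   from Y*(Ω₁)=-0.118260-0.154292i, Y(Ω₂)=-0.007950-0.046120i
  term(m=-2) = -0.076350-0.041455i   from Y*(Ω₁)=+0.037325-0.424866i, Y(Ω₂)=+0.081158-0.186833i
  term(m=-1) = +0.058915-0.231977i   from Y*(Ω₁)=+0.339512-0.310993i, Y(Ω₂)=+0.434679-0.285099i
  term(m=+0) = -0.038849-0.000000i   from Y*(Ω₁)=-0.078099-0.000000i, Y(Ω₂)=+0.497430+0.000000i
  term(m=+1) = +0.058915+0.231977i   from Y*(Ω₁)=-0.339512-0.310993i, Y(Ω₂)=-0.434679-0.285099i
  term(m=+2) = -0.076350+0.041455i   from Y*(Ω₁)=+0.037325+0.424866i, Y(Ω₂)=+0.081158+0.186833i
  term(m=+3) = -0.006176-0.006681i   from Y*(Ω₁)=+0.118260-0.154292i, Y(Ω₂)=+0.007950-0.046120i
  term(m=+4) = +0.000200-0.000308i   from Y*(Ω₁)=-0.052780+0.009346i, Y(Ω₂)=-0.004675+0.005007i
  term(m=+5) = +0.000005+0.000002i   from Y*(Ω₁)=+0.007201+0.004579i, Y(Ω₂)=+0.000575-0.000140i
Σ over m = -0.085660+0.000000i; ×(4π/11) → -0.097858+0.000000i. Real part: -0.097858

-0.097858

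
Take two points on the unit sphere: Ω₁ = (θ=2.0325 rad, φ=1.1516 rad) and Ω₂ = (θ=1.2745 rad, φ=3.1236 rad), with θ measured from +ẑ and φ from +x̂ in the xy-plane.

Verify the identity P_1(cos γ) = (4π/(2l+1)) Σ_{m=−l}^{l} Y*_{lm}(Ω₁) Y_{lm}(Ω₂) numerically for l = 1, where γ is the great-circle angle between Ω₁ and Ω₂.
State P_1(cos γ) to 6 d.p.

Expand P_1 via completeness: Σ_{m} conj(Y_{1,m}) at Ω₁ times Y_{1,m} at Ω₂ —
  m=-1: Y*=0.12590 + 0.28254j  Y=-0.33039 - 0.00595j  product -0.03992 - 0.09409j
  m=+0: Y*=-0.21766 + 0.00000j  Y=0.14266 + 0.00000j  product -0.03105 + 0.00000j
  m=+1: Y*=-0.12590 + 0.28254j  Y=0.33039 - 0.00595j  product -0.03992 + 0.09409j
Total Σ_m = -0.11088 + 0.00000j. Multiply by 4.188790: -0.46447 + 0.00000j. P_1(cos γ) = -0.464470

-0.464470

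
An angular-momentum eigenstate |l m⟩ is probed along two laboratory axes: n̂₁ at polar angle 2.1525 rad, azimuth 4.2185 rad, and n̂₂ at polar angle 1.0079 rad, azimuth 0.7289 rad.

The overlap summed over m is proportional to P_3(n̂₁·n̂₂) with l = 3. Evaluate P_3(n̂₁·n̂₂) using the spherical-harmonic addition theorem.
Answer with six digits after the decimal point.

-0.758164

Summing Y*_{l m}(θ₁,φ₁)·Y_{l m}(θ₂,φ₂) over m ∈ [−3, 3]; prefactor 4π/(2·3+1) = 1.795196:
  m=-3: +0.242395+0.021662i × -0.145793-0.205998i = -0.030877-0.053091i  (running Σ = -0.030877-0.053091i)
  m=-2: +0.215818-0.327249i × +0.043982-0.387578i = -0.117342-0.098039i  (running Σ = -0.148220-0.151130i)
  m=-1: -0.065215-0.121129i × +0.086410-0.077158i = -0.014981-0.005435i  (running Σ = -0.163201-0.156565i)
  m=0: +0.305621-0.000000i × -0.313877+0.000000i = -0.095927+0.000000i  (running Σ = -0.259128-0.156565i)
  m=1: +0.065215-0.121129i × -0.086410-0.077158i = -0.014981+0.005435i  (running Σ = -0.274110-0.151130i)
  m=2: +0.215818+0.327249i × +0.043982+0.387578i = -0.117342+0.098039i  (running Σ = -0.391452-0.053091i)
  m=3: -0.242395+0.021662i × +0.145793-0.205998i = -0.030877+0.053091i  (running Σ = -0.422329+0.000000i)
Accumulated sum -0.422329+0.000000i; after 4π/(2l+1) scaling, -0.758164+0.000000i ⇒ P_3 = -0.758164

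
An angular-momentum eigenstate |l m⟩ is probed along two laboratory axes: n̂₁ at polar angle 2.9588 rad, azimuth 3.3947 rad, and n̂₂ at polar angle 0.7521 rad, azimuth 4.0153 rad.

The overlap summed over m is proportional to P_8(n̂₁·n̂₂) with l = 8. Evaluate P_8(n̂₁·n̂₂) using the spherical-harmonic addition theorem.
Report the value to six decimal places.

Expand P_8 via completeness: Σ_{m} conj(Y_{8,m}) at Ω₁ times Y_{8,m} at Ω₂ —
  m=-8: -0.000000+0.000001i × +0.018604-0.015877i = +0.000000+0.000000i  (running Σ = +0.000000+0.000000i)
  m=-7: -0.000003+0.000013i × -0.103115-0.017407i = +0.000001-0.000001i  (running Σ = +0.000001-0.000001i)
  m=-6: +0.000010+0.000183i × +0.135376+0.231126i = -0.000041+0.000027i  (running Σ = -0.000041+0.000026i)
  m=-5: +0.000549+0.001741i × +0.148927-0.415909i = +0.000806+0.000031i  (running Σ = +0.000765+0.000057i)
  m=-4: +0.007169+0.011476i × -0.388549+0.143258i = -0.004429-0.003432i  (running Σ = -0.003664-0.003375i)
  m=-3: +0.053599+0.050874i × +0.039831+0.022831i = +0.000973+0.003250i  (running Σ = -0.002691-0.000125i)
  m=-2: +0.246934+0.136900i × +0.063007+0.353023i = -0.032770+0.095799i  (running Σ = -0.035461+0.095674i)
  m=-1: +0.637487+0.164889i × +0.146270-0.174688i = +0.122049-0.087243i  (running Σ = +0.086588+0.008431i)
  m=0: +0.561188-0.000000i × +0.296183+0.000000i = +0.166214+0.000000i  (running Σ = +0.252803+0.008431i)
  m=1: -0.637487+0.164889i × -0.146270-0.174688i = +0.122049+0.087243i  (running Σ = +0.374852+0.095674i)
  m=2: +0.246934-0.136900i × +0.063007-0.353023i = -0.032770-0.095799i  (running Σ = +0.342082-0.000125i)
  m=3: -0.053599+0.050874i × -0.039831+0.022831i = +0.000973-0.003250i  (running Σ = +0.343055-0.003375i)
  m=4: +0.007169-0.011476i × -0.388549-0.143258i = -0.004429+0.003432i  (running Σ = +0.338626+0.000057i)
  m=5: -0.000549+0.001741i × -0.148927-0.415909i = +0.000806-0.000031i  (running Σ = +0.339431+0.000026i)
  m=6: +0.000010-0.000183i × +0.135376-0.231126i = -0.000041-0.000027i  (running Σ = +0.339390-0.000001i)
  m=7: +0.000003+0.000013i × +0.103115-0.017407i = +0.000001+0.000001i  (running Σ = +0.339391+0.000000i)
  m=8: -0.000000-0.000001i × +0.018604+0.015877i = +0.000000-0.000000i  (running Σ = +0.339391-0.000000i)
Σ over m = +0.339391-0.000000i; ×(4π/17) → +0.250877-0.000000i. Real part: 0.250877

0.250877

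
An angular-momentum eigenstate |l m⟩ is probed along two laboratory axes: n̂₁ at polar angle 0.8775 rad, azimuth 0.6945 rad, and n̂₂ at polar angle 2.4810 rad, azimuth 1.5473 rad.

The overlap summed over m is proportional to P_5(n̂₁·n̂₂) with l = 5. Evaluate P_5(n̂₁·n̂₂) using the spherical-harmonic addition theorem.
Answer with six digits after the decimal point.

Term-by-term m-sum for l=5 (normalisation 4π/11 = 1.142397):
  m=-5: Y*=(-0.118156, -0.040591)  Y=(0.004731, -0.040088)  product (-0.002186, 0.004545)
  m=-4: Y*=(-0.306804, 0.116742)  Y=(-0.163547, -0.015416)  product (0.051977, -0.014363)
  m=-3: Y*=(-0.206607, 0.367032)  Y=(-0.025956, 0.367624)  product (-0.129567, -0.085481)
  m=-2: Y*=(0.026094, 0.141950)  Y=(0.438120, 0.020604)  product (0.008508, 0.062729)
  m=-1: Y*=(-0.229968, -0.191547)  Y=(0.002008, -0.085455)  product (-0.016831, 0.019267)
  m=+0: Y*=(-0.230239, -0.000000)  Y=(0.383564, 0.000000)  product (-0.088312, -0.000000)
  m=+1: Y*=(0.229968, -0.191547)  Y=(-0.002008, -0.085455)  product (-0.016831, -0.019267)
  m=+2: Y*=(0.026094, -0.141950)  Y=(0.438120, -0.020604)  product (0.008508, -0.062729)
  m=+3: Y*=(0.206607, 0.367032)  Y=(0.025956, 0.367624)  product (-0.129567, 0.085481)
  m=+4: Y*=(-0.306804, -0.116742)  Y=(-0.163547, 0.015416)  product (0.051977, 0.014363)
  m=+5: Y*=(0.118156, -0.040591)  Y=(-0.004731, -0.040088)  product (-0.002186, -0.004545)
Total Σ_m = (-0.264510, 0.000000). Multiply by 1.142397: (-0.302175, 0.000000). P_5(cos γ) = -0.302175

-0.302175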